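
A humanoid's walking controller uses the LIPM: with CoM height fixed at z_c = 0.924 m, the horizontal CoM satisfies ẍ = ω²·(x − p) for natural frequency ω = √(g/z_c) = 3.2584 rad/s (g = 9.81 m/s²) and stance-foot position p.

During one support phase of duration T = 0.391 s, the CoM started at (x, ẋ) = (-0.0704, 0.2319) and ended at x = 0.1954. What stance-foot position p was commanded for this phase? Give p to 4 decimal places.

p = -0.2305

ωT = 3.2584·0.391 = 1.274034; cosh(ωT) = 1.927474, sinh(ωT) = 1.647773
x(T) = p + (x₀−p)·cosh(ωT) + (ẋ₀/ω)·sinh(ωT) ⇒ p·(1 − cosh) = x(T) − x₀·cosh − (ẋ₀/ω)·sinh
numerator   = 0.1954 − (-0.0704)·1.927474 − (0.2319/3.2584)·1.647773 = 0.213822
denominator = 1 − 1.927474 = -0.927474
p = 0.213822 / -0.927474 = -0.2305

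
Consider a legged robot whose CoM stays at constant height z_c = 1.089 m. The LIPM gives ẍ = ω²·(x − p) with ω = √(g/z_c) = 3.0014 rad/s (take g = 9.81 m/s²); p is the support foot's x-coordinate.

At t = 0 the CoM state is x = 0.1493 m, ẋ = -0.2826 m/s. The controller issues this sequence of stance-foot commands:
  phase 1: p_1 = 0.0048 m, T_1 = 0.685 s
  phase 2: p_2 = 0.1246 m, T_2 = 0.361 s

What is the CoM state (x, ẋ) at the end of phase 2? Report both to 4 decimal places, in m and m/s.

x = 0.5137, ẋ = 1.2587

phase 1: p=0.0048, T=0.685, ωT=2.055959, cosh=3.971149, sinh=3.843179; start (x,ẋ)=(0.149300, -0.282600) → end (x,ẋ)=(0.216772, 0.544549)
phase 2: p=0.1246, T=0.361, ωT=1.083505, cosh=1.646714, sinh=1.308306; start (x,ẋ)=(0.216772, 0.544549) → end (x,ẋ)=(0.513750, 1.258654)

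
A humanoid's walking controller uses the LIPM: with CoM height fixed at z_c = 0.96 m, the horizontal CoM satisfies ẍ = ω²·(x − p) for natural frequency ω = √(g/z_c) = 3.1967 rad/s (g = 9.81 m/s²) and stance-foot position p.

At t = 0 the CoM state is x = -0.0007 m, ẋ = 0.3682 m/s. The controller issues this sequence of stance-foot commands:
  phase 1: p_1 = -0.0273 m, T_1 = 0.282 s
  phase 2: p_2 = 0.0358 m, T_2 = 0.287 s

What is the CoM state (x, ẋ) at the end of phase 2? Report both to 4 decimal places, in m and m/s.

phase 1: p=-0.0273, T=0.282, ωT=0.901469, cosh=1.434596, sinh=1.028624; start (x,ẋ)=(-0.000700, 0.368200) → end (x,ẋ)=(0.129338, 0.615685)
phase 2: p=0.0358, T=0.287, ωT=0.917453, cosh=1.451221, sinh=1.051686; start (x,ẋ)=(0.129338, 0.615685) → end (x,ẋ)=(0.374100, 1.207964)

x = 0.3741, ẋ = 1.2080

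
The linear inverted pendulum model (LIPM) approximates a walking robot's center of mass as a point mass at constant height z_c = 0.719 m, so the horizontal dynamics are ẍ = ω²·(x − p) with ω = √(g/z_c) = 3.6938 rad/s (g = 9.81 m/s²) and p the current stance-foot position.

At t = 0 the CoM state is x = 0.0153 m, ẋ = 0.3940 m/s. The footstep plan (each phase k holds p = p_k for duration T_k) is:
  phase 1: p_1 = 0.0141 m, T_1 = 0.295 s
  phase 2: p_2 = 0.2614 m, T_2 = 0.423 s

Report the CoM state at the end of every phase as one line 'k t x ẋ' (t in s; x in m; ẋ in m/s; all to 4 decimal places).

1 0.2950 0.1567 0.6578
2 0.7180 0.4069 0.7563

phase 1: p=0.0141, T=0.295, ωT=1.089671, cosh=1.654811, sinh=1.318484; start (x,ẋ)=(0.015300, 0.394000) → end (x,ẋ)=(0.156722, 0.657840)
phase 2: p=0.2614, T=0.423, ωT=1.562477, cosh=2.490121, sinh=2.280505; start (x,ẋ)=(0.156722, 0.657840) → end (x,ẋ)=(0.406882, 0.756324)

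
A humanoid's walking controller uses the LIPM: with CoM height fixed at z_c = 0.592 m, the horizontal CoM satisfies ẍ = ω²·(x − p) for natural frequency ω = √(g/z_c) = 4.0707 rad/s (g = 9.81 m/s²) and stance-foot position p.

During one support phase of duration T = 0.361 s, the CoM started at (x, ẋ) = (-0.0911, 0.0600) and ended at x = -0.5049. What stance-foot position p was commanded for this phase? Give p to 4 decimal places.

p = 0.2536

ωT = 4.0707·0.361 = 1.469523; cosh(ωT) = 2.288598, sinh(ωT) = 2.058562
x(T) = p + (x₀−p)·cosh(ωT) + (ẋ₀/ω)·sinh(ωT) ⇒ p·(1 − cosh) = x(T) − x₀·cosh − (ẋ₀/ω)·sinh
numerator   = -0.5049 − (-0.0911)·2.288598 − (0.0600/4.0707)·2.058562 = -0.326751
denominator = 1 − 2.288598 = -1.288598
p = -0.326751 / -1.288598 = 0.2536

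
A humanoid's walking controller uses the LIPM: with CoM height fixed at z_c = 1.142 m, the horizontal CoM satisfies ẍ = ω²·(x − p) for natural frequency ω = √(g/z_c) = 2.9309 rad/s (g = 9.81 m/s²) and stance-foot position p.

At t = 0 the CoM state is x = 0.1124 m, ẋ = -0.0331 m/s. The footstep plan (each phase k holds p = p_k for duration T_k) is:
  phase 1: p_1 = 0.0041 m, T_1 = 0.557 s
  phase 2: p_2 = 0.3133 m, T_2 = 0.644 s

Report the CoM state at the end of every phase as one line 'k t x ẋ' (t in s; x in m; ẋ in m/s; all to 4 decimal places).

1 0.5570 0.2640 0.6931
2 1.2010 0.9095 1.8744

phase 1: p=0.0041, T=0.557, ωT=1.632511, cosh=2.656073, sinh=2.460635; start (x,ẋ)=(0.112400, -0.033100) → end (x,ẋ)=(0.263964, 0.693130)
phase 2: p=0.3133, T=0.644, ωT=1.887500, cosh=3.377144, sinh=3.225694; start (x,ẋ)=(0.263964, 0.693130) → end (x,ẋ)=(0.909530, 1.874365)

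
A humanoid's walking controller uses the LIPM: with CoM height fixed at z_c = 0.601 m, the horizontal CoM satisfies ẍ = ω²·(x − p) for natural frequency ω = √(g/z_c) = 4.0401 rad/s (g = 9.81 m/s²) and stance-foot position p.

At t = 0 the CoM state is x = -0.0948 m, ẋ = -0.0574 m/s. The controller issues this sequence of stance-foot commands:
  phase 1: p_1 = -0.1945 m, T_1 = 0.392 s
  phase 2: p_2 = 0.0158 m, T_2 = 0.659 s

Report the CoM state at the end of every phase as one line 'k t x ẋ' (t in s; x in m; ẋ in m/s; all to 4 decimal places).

1 0.3920 0.0255 0.7944
2 1.0510 1.4876 5.9988

phase 1: p=-0.1945, T=0.392, ωT=1.583719, cosh=2.539128, sinh=2.333918; start (x,ẋ)=(-0.094800, -0.057400) → end (x,ẋ)=(0.025492, 0.794351)
phase 2: p=0.0158, T=0.659, ωT=2.662426, cosh=7.200396, sinh=7.130617; start (x,ẋ)=(0.025492, 0.794351) → end (x,ẋ)=(1.487583, 5.998849)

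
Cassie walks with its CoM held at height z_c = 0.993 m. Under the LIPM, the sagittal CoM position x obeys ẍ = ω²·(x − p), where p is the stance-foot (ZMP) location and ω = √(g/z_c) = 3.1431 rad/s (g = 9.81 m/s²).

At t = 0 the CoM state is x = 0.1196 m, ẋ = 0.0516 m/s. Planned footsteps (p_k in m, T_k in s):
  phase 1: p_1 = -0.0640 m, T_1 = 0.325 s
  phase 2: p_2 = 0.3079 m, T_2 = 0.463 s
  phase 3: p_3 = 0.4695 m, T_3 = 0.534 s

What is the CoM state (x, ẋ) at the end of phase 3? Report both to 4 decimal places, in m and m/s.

x = 2.1226, ẋ = 5.3333

phase 1: p=-0.0640, T=0.325, ωT=1.021508, cosh=1.568715, sinh=1.208663; start (x,ẋ)=(0.119600, 0.051600) → end (x,ẋ)=(0.243859, 0.778433)
phase 2: p=0.3079, T=0.463, ωT=1.455255, cosh=2.259459, sinh=2.026118; start (x,ẋ)=(0.243859, 0.778433) → end (x,ẋ)=(0.664998, 1.351003)
phase 3: p=0.4695, T=0.534, ωT=1.678415, cosh=2.771865, sinh=2.585195; start (x,ẋ)=(0.664998, 1.351003) → end (x,ẋ)=(2.122592, 5.333321)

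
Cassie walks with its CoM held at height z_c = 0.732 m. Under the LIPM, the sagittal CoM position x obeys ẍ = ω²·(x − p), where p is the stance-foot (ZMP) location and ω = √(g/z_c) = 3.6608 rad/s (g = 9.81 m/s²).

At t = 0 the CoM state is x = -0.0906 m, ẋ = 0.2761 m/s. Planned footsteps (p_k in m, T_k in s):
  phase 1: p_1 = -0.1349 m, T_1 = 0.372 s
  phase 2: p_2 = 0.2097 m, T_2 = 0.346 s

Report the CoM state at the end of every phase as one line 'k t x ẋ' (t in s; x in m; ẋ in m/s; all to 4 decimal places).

phase 1: p=-0.1349, T=0.372, ωT=1.361818, cosh=2.079738, sinh=1.823543; start (x,ẋ)=(-0.090600, 0.276100) → end (x,ẋ)=(0.094765, 0.869946)
phase 2: p=0.2097, T=0.346, ωT=1.266637, cosh=1.915337, sinh=1.633560; start (x,ẋ)=(0.094765, 0.869946) → end (x,ẋ)=(0.377757, 0.978915)

1 0.3720 0.0948 0.8699
2 0.7180 0.3778 0.9789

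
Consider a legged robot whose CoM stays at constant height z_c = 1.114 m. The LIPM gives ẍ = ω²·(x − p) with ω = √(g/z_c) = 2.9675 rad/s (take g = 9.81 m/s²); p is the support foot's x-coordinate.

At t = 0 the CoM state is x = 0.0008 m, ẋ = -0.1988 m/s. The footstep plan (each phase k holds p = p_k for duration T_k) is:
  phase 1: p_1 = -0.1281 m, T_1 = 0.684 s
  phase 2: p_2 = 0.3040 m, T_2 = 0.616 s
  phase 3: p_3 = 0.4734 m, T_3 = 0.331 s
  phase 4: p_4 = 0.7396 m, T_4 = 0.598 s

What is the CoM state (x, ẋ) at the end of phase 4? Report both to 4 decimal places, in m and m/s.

phase 1: p=-0.1281, T=0.684, ωT=2.029770, cosh=3.871851, sinh=3.740485; start (x,ẋ)=(0.000800, -0.198800) → end (x,ẋ)=(0.120397, 0.661052)
phase 2: p=0.3040, T=0.616, ωT=1.827980, cosh=3.191022, sinh=3.030284; start (x,ẋ)=(0.120397, 0.661052) → end (x,ẋ)=(0.393158, 0.458409)
phase 3: p=0.4734, T=0.331, ωT=0.982243, cosh=1.522454, sinh=1.147984; start (x,ẋ)=(0.393158, 0.458409) → end (x,ẋ)=(0.528571, 0.424550)
phase 4: p=0.7396, T=0.598, ωT=1.774565, cosh=3.033636, sinh=2.864079; start (x,ẋ)=(0.528571, 0.424550) → end (x,ẋ)=(0.509170, -0.505633)

x = 0.5092, ẋ = -0.5056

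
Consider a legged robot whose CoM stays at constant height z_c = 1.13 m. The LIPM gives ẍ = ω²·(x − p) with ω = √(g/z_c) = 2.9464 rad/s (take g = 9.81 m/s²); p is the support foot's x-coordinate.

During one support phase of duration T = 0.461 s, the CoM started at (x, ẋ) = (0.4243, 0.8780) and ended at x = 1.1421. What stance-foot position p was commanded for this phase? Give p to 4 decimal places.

p = 0.2598

ωT = 2.9464·0.461 = 1.358290; cosh(ωT) = 2.073319, sinh(ωT) = 1.816219
x(T) = p + (x₀−p)·cosh(ωT) + (ẋ₀/ω)·sinh(ωT) ⇒ p·(1 − cosh) = x(T) − x₀·cosh − (ẋ₀/ω)·sinh
numerator   = 1.1421 − (0.4243)·2.073319 − (0.8780/2.9464)·1.816219 = -0.278826
denominator = 1 − 2.073319 = -1.073319
p = -0.278826 / -1.073319 = 0.2598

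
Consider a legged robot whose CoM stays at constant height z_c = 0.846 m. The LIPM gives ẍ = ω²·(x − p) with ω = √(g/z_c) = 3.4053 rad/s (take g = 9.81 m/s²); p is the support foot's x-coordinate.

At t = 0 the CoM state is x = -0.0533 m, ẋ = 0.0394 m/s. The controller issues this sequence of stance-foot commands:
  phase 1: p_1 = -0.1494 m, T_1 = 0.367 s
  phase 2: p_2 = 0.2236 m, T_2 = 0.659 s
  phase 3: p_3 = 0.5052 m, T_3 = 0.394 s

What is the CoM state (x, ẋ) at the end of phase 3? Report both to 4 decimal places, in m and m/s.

x = -0.0262, ẋ = -1.5259

phase 1: p=-0.1494, T=0.367, ωT=1.249745, cosh=1.888016, sinh=1.601438; start (x,ẋ)=(-0.053300, 0.039400) → end (x,ẋ)=(0.050567, 0.598457)
phase 2: p=0.2236, T=0.659, ωT=2.244093, cosh=4.768939, sinh=4.662915; start (x,ẋ)=(0.050567, 0.598457) → end (x,ẋ)=(0.217892, 0.106484)
phase 3: p=0.5052, T=0.394, ωT=1.341688, cosh=2.043450, sinh=1.782046; start (x,ẋ)=(0.217892, 0.106484) → end (x,ẋ)=(-0.026176, -1.525908)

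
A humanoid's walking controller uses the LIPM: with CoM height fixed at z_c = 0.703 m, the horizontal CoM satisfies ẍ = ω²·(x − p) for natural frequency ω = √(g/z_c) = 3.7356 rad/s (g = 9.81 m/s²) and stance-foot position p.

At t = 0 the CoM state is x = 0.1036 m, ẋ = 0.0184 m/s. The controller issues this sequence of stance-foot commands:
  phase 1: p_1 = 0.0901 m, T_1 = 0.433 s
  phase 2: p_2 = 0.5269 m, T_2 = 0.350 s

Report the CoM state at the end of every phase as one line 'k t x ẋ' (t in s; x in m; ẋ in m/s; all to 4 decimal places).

1 0.4330 0.1374 0.1703
2 0.7830 -0.1677 -2.1549

phase 1: p=0.0901, T=0.433, ωT=1.617515, cosh=2.619470, sinh=2.421078; start (x,ẋ)=(0.103600, 0.018400) → end (x,ẋ)=(0.137388, 0.170295)
phase 2: p=0.5269, T=0.350, ωT=1.307460, cosh=1.983639, sinh=1.713133; start (x,ẋ)=(0.137388, 0.170295) → end (x,ẋ)=(-0.167655, -2.154909)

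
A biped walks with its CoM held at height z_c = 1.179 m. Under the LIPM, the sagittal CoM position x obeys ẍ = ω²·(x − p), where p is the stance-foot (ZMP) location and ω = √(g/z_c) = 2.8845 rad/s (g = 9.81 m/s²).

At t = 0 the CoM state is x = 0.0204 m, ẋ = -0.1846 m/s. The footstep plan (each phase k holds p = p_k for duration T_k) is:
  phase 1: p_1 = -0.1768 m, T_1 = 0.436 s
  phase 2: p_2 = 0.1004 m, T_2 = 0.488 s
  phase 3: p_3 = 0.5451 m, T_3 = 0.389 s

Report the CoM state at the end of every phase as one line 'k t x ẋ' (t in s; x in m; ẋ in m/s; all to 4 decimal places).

phase 1: p=-0.1768, T=0.436, ωT=1.257642, cosh=1.900721, sinh=1.616397; start (x,ẋ)=(0.020400, -0.184600) → end (x,ẋ)=(0.094577, 0.568572)
phase 2: p=0.1004, T=0.488, ωT=1.407636, cosh=2.165503, sinh=1.920781; start (x,ẋ)=(0.094577, 0.568572) → end (x,ẋ)=(0.466401, 1.198982)
phase 3: p=0.5451, T=0.389, ωT=1.122070, cosh=1.698406, sinh=1.372801; start (x,ẋ)=(0.466401, 1.198982) → end (x,ẋ)=(0.982061, 1.724723)

1 0.4360 0.0946 0.5686
2 0.9240 0.4664 1.1990
3 1.3130 0.9821 1.7247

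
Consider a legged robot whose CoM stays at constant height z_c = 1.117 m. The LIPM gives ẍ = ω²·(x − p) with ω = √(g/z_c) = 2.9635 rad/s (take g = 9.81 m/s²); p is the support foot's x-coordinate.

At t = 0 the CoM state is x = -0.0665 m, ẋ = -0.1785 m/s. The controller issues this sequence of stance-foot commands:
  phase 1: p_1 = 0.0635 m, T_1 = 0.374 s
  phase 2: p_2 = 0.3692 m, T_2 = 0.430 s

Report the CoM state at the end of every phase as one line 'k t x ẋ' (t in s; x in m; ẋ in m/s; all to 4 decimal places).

1 0.3740 -0.2362 -0.8198
2 0.8040 -1.2538 -4.5375

phase 1: p=0.0635, T=0.374, ωT=1.108349, cosh=1.679728, sinh=1.349625; start (x,ẋ)=(-0.066500, -0.178500) → end (x,ẋ)=(-0.236156, -0.819781)
phase 2: p=0.3692, T=0.430, ωT=1.274305, cosh=1.927920, sinh=1.648295; start (x,ẋ)=(-0.236156, -0.819781) → end (x,ẋ)=(-1.253840, -4.537470)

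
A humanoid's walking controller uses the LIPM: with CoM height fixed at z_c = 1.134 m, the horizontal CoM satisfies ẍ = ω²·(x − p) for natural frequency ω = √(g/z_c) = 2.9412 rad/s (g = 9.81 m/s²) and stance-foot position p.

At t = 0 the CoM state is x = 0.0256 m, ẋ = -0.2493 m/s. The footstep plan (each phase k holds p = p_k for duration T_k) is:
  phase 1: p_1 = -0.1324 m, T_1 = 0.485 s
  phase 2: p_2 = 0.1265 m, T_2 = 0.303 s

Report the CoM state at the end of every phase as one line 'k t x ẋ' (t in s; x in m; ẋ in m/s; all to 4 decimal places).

phase 1: p=-0.1324, T=0.485, ωT=1.426482, cosh=2.202088, sinh=1.961936; start (x,ẋ)=(0.025600, -0.249300) → end (x,ẋ)=(0.049234, 0.362750)
phase 2: p=0.1265, T=0.303, ωT=0.891184, cosh=1.424092, sinh=1.013922; start (x,ẋ)=(0.049234, 0.362750) → end (x,ẋ)=(0.141517, 0.286170)

1 0.4850 0.0492 0.3627
2 0.7880 0.1415 0.2862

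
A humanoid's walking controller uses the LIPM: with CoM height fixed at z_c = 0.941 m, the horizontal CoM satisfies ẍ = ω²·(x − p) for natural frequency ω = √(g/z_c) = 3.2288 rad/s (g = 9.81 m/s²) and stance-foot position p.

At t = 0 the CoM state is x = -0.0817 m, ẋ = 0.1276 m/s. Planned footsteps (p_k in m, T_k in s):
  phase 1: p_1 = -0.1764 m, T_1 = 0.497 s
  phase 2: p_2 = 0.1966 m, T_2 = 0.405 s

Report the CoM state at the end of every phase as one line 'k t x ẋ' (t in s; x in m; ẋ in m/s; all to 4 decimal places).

1 0.4970 0.1631 1.0604
2 0.9020 0.6929 1.9186

phase 1: p=-0.1764, T=0.497, ωT=1.604714, cosh=2.588691, sinh=2.387744; start (x,ẋ)=(-0.081700, 0.127600) → end (x,ẋ)=(0.163111, 1.060411)
phase 2: p=0.1966, T=0.405, ωT=1.307664, cosh=1.983989, sinh=1.713538; start (x,ẋ)=(0.163111, 1.060411) → end (x,ẋ)=(0.692923, 1.918560)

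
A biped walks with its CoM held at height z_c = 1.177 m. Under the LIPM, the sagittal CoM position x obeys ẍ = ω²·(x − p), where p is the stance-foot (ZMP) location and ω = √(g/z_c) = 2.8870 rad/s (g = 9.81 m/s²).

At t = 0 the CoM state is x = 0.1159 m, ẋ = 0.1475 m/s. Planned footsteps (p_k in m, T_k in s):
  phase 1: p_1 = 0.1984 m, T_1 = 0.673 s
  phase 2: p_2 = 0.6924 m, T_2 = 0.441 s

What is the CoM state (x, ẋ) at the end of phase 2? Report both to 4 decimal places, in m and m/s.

phase 1: p=0.1984, T=0.673, ωT=1.942951, cosh=3.561299, sinh=3.418018; start (x,ẋ)=(0.115900, 0.147500) → end (x,ẋ)=(0.079223, -0.288803)
phase 2: p=0.6924, T=0.441, ωT=1.273167, cosh=1.926046, sinh=1.646102; start (x,ẋ)=(0.079223, -0.288803) → end (x,ẋ)=(-0.653276, -3.470247)

x = -0.6533, ẋ = -3.4702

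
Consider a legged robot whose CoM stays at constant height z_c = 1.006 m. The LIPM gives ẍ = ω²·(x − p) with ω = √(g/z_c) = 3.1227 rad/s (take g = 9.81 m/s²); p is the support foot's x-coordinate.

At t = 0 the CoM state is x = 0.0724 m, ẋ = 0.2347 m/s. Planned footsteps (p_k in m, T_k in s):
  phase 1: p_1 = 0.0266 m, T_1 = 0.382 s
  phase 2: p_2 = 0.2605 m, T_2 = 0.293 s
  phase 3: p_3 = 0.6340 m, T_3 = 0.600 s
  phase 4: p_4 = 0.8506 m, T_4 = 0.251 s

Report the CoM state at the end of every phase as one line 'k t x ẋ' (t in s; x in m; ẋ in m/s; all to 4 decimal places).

phase 1: p=0.0266, T=0.382, ωT=1.192871, cosh=1.799941, sinh=1.496592; start (x,ẋ)=(0.072400, 0.234700) → end (x,ẋ)=(0.221520, 0.636488)
phase 2: p=0.2605, T=0.293, ωT=0.914951, cosh=1.448595, sinh=1.048058; start (x,ẋ)=(0.221520, 0.636488) → end (x,ẋ)=(0.417656, 0.794441)
phase 3: p=0.6340, T=0.600, ωT=1.873620, cosh=3.332697, sinh=3.179130; start (x,ẋ)=(0.417656, 0.794441) → end (x,ẋ)=(0.721788, 0.499882)
phase 4: p=0.8506, T=0.251, ωT=0.783798, cosh=1.323221, sinh=0.866552; start (x,ẋ)=(0.721788, 0.499882) → end (x,ẋ)=(0.818871, 0.312892)

1 0.3820 0.2215 0.6365
2 0.6750 0.4177 0.7944
3 1.2750 0.7218 0.4999
4 1.5260 0.8189 0.3129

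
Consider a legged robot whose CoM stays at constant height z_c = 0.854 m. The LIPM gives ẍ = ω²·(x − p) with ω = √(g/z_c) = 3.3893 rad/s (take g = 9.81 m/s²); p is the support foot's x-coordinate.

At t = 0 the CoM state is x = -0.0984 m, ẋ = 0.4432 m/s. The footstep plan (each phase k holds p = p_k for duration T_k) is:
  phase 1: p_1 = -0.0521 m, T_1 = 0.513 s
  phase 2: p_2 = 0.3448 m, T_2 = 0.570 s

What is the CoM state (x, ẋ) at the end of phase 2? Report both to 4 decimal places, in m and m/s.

x = 0.6027, ẋ = 1.0842

phase 1: p=-0.0521, T=0.513, ωT=1.738711, cosh=2.932875, sinh=2.757128; start (x,ẋ)=(-0.098400, 0.443200) → end (x,ẋ)=(0.172642, 0.867189)
phase 2: p=0.3448, T=0.570, ωT=1.931901, cosh=3.523746, sinh=3.378874; start (x,ẋ)=(0.172642, 0.867189) → end (x,ẋ)=(0.602681, 1.084201)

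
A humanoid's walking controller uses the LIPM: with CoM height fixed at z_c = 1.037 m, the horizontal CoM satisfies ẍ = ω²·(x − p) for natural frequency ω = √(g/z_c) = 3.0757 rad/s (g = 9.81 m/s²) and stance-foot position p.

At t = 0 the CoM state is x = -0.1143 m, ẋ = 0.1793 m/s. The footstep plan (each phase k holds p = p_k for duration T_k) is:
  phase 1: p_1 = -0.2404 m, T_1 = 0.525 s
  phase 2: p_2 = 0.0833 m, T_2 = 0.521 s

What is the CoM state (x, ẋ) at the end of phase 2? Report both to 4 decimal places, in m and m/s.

phase 1: p=-0.2404, T=0.525, ωT=1.614742, cosh=2.612768, sinh=2.413826; start (x,ẋ)=(-0.114300, 0.179300) → end (x,ẋ)=(0.229786, 1.404661)
phase 2: p=0.0833, T=0.521, ωT=1.602440, cosh=2.583268, sinh=2.381863; start (x,ẋ)=(0.229786, 1.404661) → end (x,ẋ)=(1.549500, 4.701755)

x = 1.5495, ẋ = 4.7018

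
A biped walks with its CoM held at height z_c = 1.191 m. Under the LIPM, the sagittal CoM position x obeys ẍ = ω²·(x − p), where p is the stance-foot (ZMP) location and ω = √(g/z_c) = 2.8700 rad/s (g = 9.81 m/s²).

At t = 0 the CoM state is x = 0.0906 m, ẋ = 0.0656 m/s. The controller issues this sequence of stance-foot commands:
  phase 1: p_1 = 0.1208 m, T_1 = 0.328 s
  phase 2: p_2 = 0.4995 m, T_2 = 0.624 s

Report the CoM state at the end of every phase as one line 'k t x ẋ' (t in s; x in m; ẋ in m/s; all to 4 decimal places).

phase 1: p=0.1208, T=0.328, ωT=0.941360, cosh=1.476781, sinh=1.086684; start (x,ẋ)=(0.090600, 0.065600) → end (x,ẋ)=(0.101040, 0.002690)
phase 2: p=0.4995, T=0.624, ωT=1.790880, cosh=3.080769, sinh=2.913956; start (x,ẋ)=(0.101040, 0.002690) → end (x,ẋ)=(-0.725334, -3.324059)

1 0.3280 0.1010 0.0027
2 0.9520 -0.7253 -3.3241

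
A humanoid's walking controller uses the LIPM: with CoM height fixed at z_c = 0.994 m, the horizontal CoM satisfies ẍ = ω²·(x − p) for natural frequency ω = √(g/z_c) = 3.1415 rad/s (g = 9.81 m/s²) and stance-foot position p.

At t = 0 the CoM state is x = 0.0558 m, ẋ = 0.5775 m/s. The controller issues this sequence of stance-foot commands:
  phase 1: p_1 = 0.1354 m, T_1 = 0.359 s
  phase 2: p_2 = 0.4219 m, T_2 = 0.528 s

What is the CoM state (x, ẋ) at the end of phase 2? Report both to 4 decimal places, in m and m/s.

phase 1: p=0.1354, T=0.359, ωT=1.127798, cosh=1.706297, sinh=1.382552; start (x,ẋ)=(0.055800, 0.577500) → end (x,ẋ)=(0.253732, 0.639661)
phase 2: p=0.4219, T=0.528, ωT=1.658712, cosh=2.721463, sinh=2.531079; start (x,ẋ)=(0.253732, 0.639661) → end (x,ẋ)=(0.479607, 0.403648)

x = 0.4796, ẋ = 0.4036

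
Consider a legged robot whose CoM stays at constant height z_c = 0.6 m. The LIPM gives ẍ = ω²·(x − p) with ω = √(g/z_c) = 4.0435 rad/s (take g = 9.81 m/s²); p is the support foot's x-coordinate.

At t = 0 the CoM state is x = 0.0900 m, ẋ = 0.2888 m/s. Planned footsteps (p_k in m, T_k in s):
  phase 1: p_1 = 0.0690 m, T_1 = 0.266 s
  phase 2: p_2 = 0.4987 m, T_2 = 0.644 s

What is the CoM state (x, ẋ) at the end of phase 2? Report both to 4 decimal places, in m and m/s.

x = -0.5908, ẋ = -4.2717

phase 1: p=0.0690, T=0.266, ωT=1.075571, cosh=1.636385, sinh=1.295282; start (x,ẋ)=(0.090000, 0.288800) → end (x,ẋ)=(0.195877, 0.582575)
phase 2: p=0.4987, T=0.644, ωT=2.604014, cosh=6.795933, sinh=6.721957; start (x,ẋ)=(0.195877, 0.582575) → end (x,ẋ)=(-0.590784, -4.271651)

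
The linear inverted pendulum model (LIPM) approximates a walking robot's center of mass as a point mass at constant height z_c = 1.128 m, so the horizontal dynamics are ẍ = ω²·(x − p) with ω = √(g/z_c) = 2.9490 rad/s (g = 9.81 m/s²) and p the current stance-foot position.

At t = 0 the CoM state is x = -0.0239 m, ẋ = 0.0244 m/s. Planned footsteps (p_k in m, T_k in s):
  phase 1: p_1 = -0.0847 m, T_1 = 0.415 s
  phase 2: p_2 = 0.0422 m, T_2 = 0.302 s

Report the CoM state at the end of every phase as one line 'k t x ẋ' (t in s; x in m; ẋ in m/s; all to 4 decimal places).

phase 1: p=-0.0847, T=0.415, ωT=1.223835, cosh=1.847151, sinh=1.553051; start (x,ẋ)=(-0.023900, 0.024400) → end (x,ẋ)=(0.040457, 0.323531)
phase 2: p=0.0422, T=0.302, ωT=0.890598, cosh=1.423498, sinh=1.013088; start (x,ẋ)=(0.040457, 0.323531) → end (x,ẋ)=(0.150863, 0.455338)

1 0.4150 0.0405 0.3235
2 0.7170 0.1509 0.4553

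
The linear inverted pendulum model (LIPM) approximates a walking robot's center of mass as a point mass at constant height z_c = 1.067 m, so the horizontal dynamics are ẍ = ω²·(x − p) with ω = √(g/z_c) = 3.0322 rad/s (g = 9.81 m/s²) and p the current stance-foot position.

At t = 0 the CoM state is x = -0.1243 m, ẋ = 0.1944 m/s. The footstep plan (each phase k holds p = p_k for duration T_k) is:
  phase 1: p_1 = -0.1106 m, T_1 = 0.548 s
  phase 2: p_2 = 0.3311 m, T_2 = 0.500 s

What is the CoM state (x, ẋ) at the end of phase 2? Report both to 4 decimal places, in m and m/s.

phase 1: p=-0.1106, T=0.548, ωT=1.661646, cosh=2.728900, sinh=2.539073; start (x,ẋ)=(-0.124300, 0.194400) → end (x,ẋ)=(0.014799, 0.425022)
phase 2: p=0.3311, T=0.500, ωT=1.516100, cosh=2.386997, sinh=2.167431; start (x,ẋ)=(0.014799, 0.425022) → end (x,ẋ)=(-0.120102, -1.064231)

x = -0.1201, ẋ = -1.0642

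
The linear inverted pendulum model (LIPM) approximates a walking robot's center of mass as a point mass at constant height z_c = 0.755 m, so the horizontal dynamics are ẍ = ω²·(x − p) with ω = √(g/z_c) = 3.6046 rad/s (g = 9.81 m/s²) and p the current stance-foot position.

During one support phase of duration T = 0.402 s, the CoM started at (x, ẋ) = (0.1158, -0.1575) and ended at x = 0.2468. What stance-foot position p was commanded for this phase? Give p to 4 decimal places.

ωT = 3.6046·0.402 = 1.449049; cosh(ωT) = 2.246928, sinh(ωT) = 2.012135
x(T) = p + (x₀−p)·cosh(ωT) + (ẋ₀/ω)·sinh(ωT) ⇒ p·(1 − cosh) = x(T) − x₀·cosh − (ẋ₀/ω)·sinh
numerator   = 0.2468 − (0.1158)·2.246928 − (-0.1575/3.6046)·2.012135 = 0.074524
denominator = 1 − 2.246928 = -1.246928
p = 0.074524 / -1.246928 = -0.0598

p = -0.0598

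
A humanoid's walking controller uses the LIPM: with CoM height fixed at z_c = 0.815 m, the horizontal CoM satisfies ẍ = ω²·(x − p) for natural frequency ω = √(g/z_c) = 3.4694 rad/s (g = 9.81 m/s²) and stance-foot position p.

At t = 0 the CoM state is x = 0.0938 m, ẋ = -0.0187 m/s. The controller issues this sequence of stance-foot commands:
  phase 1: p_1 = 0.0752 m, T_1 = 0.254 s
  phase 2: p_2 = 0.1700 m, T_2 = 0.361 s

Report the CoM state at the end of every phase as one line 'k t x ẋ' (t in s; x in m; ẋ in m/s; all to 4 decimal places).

phase 1: p=0.0752, T=0.254, ωT=0.881228, cosh=1.414068, sinh=0.999794; start (x,ẋ)=(0.093800, -0.018700) → end (x,ẋ)=(0.096113, 0.038074)
phase 2: p=0.1700, T=0.361, ωT=1.252453, cosh=1.892360, sinh=1.606557; start (x,ẋ)=(0.096113, 0.038074) → end (x,ẋ)=(0.047810, -0.339781)

1 0.2540 0.0961 0.0381
2 0.6150 0.0478 -0.3398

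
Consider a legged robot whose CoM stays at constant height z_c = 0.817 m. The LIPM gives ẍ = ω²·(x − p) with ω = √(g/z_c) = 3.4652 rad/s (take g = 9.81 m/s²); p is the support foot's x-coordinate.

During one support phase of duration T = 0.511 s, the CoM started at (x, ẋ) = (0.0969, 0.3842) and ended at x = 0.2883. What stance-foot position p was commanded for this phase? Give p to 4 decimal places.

ωT = 3.4652·0.511 = 1.770717; cosh(ωT) = 3.022638, sinh(ωT) = 2.852427
x(T) = p + (x₀−p)·cosh(ωT) + (ẋ₀/ω)·sinh(ωT) ⇒ p·(1 − cosh) = x(T) − x₀·cosh − (ẋ₀/ω)·sinh
numerator   = 0.2883 − (0.0969)·3.022638 − (0.3842/3.4652)·2.852427 = -0.320853
denominator = 1 − 3.022638 = -2.022638
p = -0.320853 / -2.022638 = 0.1586

p = 0.1586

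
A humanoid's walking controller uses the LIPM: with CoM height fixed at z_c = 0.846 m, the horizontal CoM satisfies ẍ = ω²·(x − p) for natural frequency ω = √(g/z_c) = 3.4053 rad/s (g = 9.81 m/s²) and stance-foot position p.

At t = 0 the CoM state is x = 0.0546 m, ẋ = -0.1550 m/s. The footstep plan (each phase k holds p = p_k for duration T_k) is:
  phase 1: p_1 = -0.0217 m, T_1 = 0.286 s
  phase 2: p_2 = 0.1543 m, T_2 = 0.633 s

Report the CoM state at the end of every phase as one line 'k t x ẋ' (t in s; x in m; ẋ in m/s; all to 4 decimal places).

1 0.2860 0.0421 0.0605
2 0.9190 -0.2610 -1.3630

phase 1: p=-0.0217, T=0.286, ωT=0.973916, cosh=1.512948, sinh=1.135346; start (x,ẋ)=(0.054600, -0.155000) → end (x,ẋ)=(0.042060, 0.060484)
phase 2: p=0.1543, T=0.633, ωT=2.155555, cosh=4.374259, sinh=4.258420; start (x,ẋ)=(0.042060, 0.060484) → end (x,ẋ)=(-0.261030, -1.363042)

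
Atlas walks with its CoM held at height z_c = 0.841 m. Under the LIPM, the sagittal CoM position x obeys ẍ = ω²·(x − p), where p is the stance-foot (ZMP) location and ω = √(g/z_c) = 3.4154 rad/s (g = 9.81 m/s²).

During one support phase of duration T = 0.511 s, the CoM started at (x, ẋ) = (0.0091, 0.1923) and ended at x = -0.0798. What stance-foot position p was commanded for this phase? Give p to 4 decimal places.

ωT = 3.4154·0.511 = 1.745269; cosh(ωT) = 2.951021, sinh(ωT) = 2.776423
x(T) = p + (x₀−p)·cosh(ωT) + (ẋ₀/ω)·sinh(ωT) ⇒ p·(1 − cosh) = x(T) − x₀·cosh − (ẋ₀/ω)·sinh
numerator   = -0.0798 − (0.0091)·2.951021 − (0.1923/3.4154)·2.776423 = -0.262977
denominator = 1 − 2.951021 = -1.951021
p = -0.262977 / -1.951021 = 0.1348

p = 0.1348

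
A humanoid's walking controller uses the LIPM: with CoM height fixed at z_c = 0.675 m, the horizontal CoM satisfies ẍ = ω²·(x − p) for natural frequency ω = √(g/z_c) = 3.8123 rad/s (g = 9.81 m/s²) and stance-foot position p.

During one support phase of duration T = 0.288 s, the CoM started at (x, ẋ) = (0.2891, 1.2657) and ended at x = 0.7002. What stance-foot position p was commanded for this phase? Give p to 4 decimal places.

p = 0.3360

ωT = 3.8123·0.288 = 1.097942; cosh(ωT) = 1.665774, sinh(ωT) = 1.332217
x(T) = p + (x₀−p)·cosh(ωT) + (ẋ₀/ω)·sinh(ωT) ⇒ p·(1 − cosh) = x(T) − x₀·cosh − (ẋ₀/ω)·sinh
numerator   = 0.7002 − (0.2891)·1.665774 − (1.2657/3.8123)·1.332217 = -0.223677
denominator = 1 − 1.665774 = -0.665774
p = -0.223677 / -0.665774 = 0.3360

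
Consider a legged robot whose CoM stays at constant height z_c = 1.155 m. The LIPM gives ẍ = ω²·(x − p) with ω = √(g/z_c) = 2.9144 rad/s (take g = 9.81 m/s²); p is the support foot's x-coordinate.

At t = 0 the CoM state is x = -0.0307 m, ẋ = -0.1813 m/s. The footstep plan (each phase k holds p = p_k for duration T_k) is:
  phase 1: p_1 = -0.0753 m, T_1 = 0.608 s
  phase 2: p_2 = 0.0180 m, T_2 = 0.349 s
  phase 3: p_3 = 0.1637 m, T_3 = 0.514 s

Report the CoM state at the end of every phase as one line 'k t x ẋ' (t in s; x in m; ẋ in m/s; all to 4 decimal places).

phase 1: p=-0.0753, T=0.608, ωT=1.771955, cosh=3.026172, sinh=2.856172; start (x,ẋ)=(-0.030700, -0.181300) → end (x,ẋ)=(-0.118010, -0.177393)
phase 2: p=0.0180, T=0.349, ωT=1.017126, cosh=1.563434, sinh=1.201801; start (x,ẋ)=(-0.118010, -0.177393) → end (x,ẋ)=(-0.267794, -0.753723)
phase 3: p=0.1637, T=0.514, ωT=1.498002, cosh=2.348159, sinh=2.124583; start (x,ẋ)=(-0.267794, -0.753723) → end (x,ẋ)=(-1.398978, -4.441626)

1 0.6080 -0.1180 -0.1774
2 0.9570 -0.2678 -0.7537
3 1.4710 -1.3990 -4.4416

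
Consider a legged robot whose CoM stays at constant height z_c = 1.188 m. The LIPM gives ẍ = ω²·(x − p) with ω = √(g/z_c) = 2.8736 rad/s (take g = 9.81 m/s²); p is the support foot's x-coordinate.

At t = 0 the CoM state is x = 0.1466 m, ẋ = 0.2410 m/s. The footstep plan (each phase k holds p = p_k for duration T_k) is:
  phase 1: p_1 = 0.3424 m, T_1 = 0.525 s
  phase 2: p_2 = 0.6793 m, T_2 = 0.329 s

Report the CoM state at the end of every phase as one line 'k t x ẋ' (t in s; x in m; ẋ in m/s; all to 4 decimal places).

1 0.5250 0.0585 -0.6381
2 0.8540 -0.4829 -2.8946

phase 1: p=0.3424, T=0.525, ωT=1.508640, cosh=2.370895, sinh=2.149684; start (x,ẋ)=(0.146600, 0.241000) → end (x,ẋ)=(0.058466, -0.638136)
phase 2: p=0.6793, T=0.329, ωT=0.945414, cosh=1.481199, sinh=1.092681; start (x,ẋ)=(0.058466, -0.638136) → end (x,ẋ)=(-0.482928, -2.894579)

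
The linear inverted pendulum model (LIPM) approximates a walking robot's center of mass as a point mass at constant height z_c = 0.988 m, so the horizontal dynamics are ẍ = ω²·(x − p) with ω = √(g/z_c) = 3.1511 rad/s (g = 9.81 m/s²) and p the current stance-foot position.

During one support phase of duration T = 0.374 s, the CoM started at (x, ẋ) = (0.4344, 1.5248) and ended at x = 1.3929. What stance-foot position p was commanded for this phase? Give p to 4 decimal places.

ωT = 3.1511·0.374 = 1.178511; cosh(ωT) = 1.778635, sinh(ωT) = 1.470898
x(T) = p + (x₀−p)·cosh(ωT) + (ẋ₀/ω)·sinh(ωT) ⇒ p·(1 − cosh) = x(T) − x₀·cosh − (ẋ₀/ω)·sinh
numerator   = 1.3929 − (0.4344)·1.778635 − (1.5248/3.1511)·1.470898 = -0.091499
denominator = 1 − 1.778635 = -0.778635
p = -0.091499 / -0.778635 = 0.1175

p = 0.1175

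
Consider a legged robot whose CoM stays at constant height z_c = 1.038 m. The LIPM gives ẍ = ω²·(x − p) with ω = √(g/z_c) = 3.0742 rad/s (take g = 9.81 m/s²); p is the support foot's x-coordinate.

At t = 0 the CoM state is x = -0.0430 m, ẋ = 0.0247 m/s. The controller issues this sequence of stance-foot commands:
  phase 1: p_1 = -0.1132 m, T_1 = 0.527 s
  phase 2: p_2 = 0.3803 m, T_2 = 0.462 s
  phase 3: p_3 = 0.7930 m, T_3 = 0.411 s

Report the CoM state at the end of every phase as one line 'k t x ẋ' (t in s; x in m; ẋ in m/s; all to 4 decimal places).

1 0.5270 0.0906 0.5888
2 0.9890 0.1191 -0.4455
3 1.4000 -0.7301 -4.2227

phase 1: p=-0.1132, T=0.527, ωT=1.620103, cosh=2.625746, sinh=2.427867; start (x,ẋ)=(-0.043000, 0.024700) → end (x,ẋ)=(0.090634, 0.588811)
phase 2: p=0.3803, T=0.462, ωT=1.420280, cosh=2.189963, sinh=1.948317; start (x,ẋ)=(0.090634, 0.588811) → end (x,ẋ)=(0.119110, -0.445483)
phase 3: p=0.7930, T=0.411, ωT=1.263496, cosh=1.910216, sinh=1.627552; start (x,ẋ)=(0.119110, -0.445483) → end (x,ẋ)=(-0.730124, -4.222724)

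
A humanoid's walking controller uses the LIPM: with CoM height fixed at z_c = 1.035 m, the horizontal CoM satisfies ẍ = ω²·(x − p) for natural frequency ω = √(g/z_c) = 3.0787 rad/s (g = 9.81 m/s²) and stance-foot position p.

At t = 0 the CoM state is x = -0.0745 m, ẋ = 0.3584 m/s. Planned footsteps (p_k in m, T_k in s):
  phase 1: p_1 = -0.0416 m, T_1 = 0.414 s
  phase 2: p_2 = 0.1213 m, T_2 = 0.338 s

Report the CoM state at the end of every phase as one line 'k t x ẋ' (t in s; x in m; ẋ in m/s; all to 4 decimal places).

1 0.4140 0.0869 0.5241
2 0.7520 0.2774 0.7032

phase 1: p=-0.0416, T=0.414, ωT=1.274582, cosh=1.928376, sinh=1.648829; start (x,ẋ)=(-0.074500, 0.358400) → end (x,ẋ)=(0.086901, 0.524122)
phase 2: p=0.1213, T=0.338, ωT=1.040601, cosh=1.592080, sinh=1.238837; start (x,ẋ)=(0.086901, 0.524122) → end (x,ẋ)=(0.277435, 0.703246)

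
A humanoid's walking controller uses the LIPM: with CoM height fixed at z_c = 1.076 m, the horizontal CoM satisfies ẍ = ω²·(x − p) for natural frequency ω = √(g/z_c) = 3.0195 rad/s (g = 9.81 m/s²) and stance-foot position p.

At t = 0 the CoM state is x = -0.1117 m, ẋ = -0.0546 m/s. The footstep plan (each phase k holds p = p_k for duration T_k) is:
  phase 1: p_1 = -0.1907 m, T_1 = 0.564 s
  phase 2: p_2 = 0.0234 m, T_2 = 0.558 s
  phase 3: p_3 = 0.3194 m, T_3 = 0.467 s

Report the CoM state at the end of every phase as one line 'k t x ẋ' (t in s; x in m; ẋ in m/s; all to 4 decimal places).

phase 1: p=-0.1907, T=0.564, ωT=1.702998, cosh=2.836260, sinh=2.654123; start (x,ẋ)=(-0.111700, -0.054600) → end (x,ẋ)=(-0.014629, 0.478256)
phase 2: p=0.0234, T=0.558, ωT=1.684881, cosh=2.788638, sinh=2.603171; start (x,ẋ)=(-0.014629, 0.478256) → end (x,ẋ)=(0.329666, 1.034768)
phase 3: p=0.3194, T=0.467, ωT=1.410106, cosh=2.170254, sinh=1.926137; start (x,ẋ)=(0.329666, 1.034768) → end (x,ẋ)=(1.001758, 2.305418)

1 0.5640 -0.0146 0.4783
2 1.1220 0.3297 1.0348
3 1.5890 1.0018 2.3054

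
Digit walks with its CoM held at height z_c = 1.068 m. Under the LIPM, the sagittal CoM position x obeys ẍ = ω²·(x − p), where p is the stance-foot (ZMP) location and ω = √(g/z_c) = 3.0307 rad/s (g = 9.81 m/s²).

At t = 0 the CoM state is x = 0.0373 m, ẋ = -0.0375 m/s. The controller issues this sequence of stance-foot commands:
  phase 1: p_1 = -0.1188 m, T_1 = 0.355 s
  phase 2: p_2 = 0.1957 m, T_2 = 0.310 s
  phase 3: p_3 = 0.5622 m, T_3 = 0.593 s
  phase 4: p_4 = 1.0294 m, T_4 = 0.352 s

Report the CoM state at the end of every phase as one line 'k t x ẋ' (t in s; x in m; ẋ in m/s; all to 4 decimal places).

phase 1: p=-0.1188, T=0.355, ωT=1.075898, cosh=1.636809, sinh=1.295818; start (x,ẋ)=(0.037300, -0.037500) → end (x,ẋ)=(0.120672, 0.551661)
phase 2: p=0.1957, T=0.310, ωT=0.939517, cosh=1.474781, sinh=1.083964; start (x,ẋ)=(0.120672, 0.551661) → end (x,ẋ)=(0.282358, 0.567100)
phase 3: p=0.5622, T=0.593, ωT=1.797205, cosh=3.099262, sinh=2.933501; start (x,ẋ)=(0.282358, 0.567100) → end (x,ẋ)=(0.243810, -0.730357)
phase 4: p=1.0294, T=0.352, ωT=1.066806, cosh=1.625095, sinh=1.280989; start (x,ẋ)=(0.243810, -0.730357) → end (x,ẋ)=(-0.555960, -4.236793)

1 0.3550 0.1207 0.5517
2 0.6650 0.2824 0.5671
3 1.2580 0.2438 -0.7304
4 1.6100 -0.5560 -4.2368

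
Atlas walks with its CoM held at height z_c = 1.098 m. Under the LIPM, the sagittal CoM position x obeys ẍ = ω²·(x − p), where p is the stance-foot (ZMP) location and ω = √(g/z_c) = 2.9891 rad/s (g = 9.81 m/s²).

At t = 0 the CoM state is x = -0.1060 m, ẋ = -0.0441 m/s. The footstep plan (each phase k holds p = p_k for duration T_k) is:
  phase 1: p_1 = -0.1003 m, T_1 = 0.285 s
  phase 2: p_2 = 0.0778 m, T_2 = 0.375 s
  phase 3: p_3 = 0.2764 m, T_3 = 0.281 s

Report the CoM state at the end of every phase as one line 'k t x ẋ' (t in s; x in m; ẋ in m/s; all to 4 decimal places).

phase 1: p=-0.1003, T=0.285, ωT=0.851893, cosh=1.385344, sinh=0.958737; start (x,ẋ)=(-0.106000, -0.044100) → end (x,ẋ)=(-0.122341, -0.077429)
phase 2: p=0.0778, T=0.375, ωT=1.120912, cosh=1.696817, sinh=1.370835; start (x,ẋ)=(-0.122341, -0.077429) → end (x,ẋ)=(-0.297313, -0.951474)
phase 3: p=0.2764, T=0.281, ωT=0.839937, cosh=1.373979, sinh=0.942242; start (x,ẋ)=(-0.297313, -0.951474) → end (x,ẋ)=(-0.811799, -2.923141)

1 0.2850 -0.1223 -0.0774
2 0.6600 -0.2973 -0.9515
3 0.9410 -0.8118 -2.9231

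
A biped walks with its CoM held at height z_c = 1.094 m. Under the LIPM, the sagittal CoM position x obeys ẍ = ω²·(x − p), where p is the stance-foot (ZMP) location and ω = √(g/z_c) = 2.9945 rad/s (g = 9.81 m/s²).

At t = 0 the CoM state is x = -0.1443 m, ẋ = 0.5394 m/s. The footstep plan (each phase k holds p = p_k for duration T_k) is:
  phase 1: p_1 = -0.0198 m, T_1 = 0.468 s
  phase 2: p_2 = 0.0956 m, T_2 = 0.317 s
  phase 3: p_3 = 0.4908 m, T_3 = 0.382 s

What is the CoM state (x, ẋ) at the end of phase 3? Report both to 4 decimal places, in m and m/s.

x = 0.2440, ẋ = -0.2917

phase 1: p=-0.0198, T=0.468, ωT=1.401426, cosh=2.153616, sinh=1.907371; start (x,ẋ)=(-0.144300, 0.539400) → end (x,ẋ)=(0.055650, 0.450564)
phase 2: p=0.0956, T=0.317, ωT=0.949256, cosh=1.485408, sinh=1.098380; start (x,ẋ)=(0.055650, 0.450564) → end (x,ẋ)=(0.201524, 0.537871)
phase 3: p=0.4908, T=0.382, ωT=1.143899, cosh=1.728779, sinh=1.410204; start (x,ẋ)=(0.201524, 0.537871) → end (x,ẋ)=(0.244007, -0.291710)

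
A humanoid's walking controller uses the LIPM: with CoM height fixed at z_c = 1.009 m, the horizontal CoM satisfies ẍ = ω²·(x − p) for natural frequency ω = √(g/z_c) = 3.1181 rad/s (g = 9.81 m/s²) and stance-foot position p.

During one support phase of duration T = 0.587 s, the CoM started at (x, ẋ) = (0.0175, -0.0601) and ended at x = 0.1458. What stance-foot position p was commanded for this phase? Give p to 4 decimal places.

p = -0.0675

ωT = 3.1181·0.587 = 1.830325; cosh(ωT) = 3.198136, sinh(ωT) = 3.037775
x(T) = p + (x₀−p)·cosh(ωT) + (ẋ₀/ω)·sinh(ωT) ⇒ p·(1 − cosh) = x(T) − x₀·cosh − (ẋ₀/ω)·sinh
numerator   = 0.1458 − (0.0175)·3.198136 − (-0.0601/3.1181)·3.037775 = 0.148384
denominator = 1 − 3.198136 = -2.198136
p = 0.148384 / -2.198136 = -0.0675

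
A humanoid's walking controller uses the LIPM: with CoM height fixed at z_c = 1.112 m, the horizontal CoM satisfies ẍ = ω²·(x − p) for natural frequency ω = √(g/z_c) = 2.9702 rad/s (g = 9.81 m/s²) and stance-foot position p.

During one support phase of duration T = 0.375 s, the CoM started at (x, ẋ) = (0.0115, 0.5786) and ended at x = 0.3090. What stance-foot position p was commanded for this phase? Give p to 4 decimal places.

p = -0.0362

ωT = 2.9702·0.375 = 1.113825; cosh(ωT) = 1.687144, sinh(ωT) = 1.358843
x(T) = p + (x₀−p)·cosh(ωT) + (ẋ₀/ω)·sinh(ωT) ⇒ p·(1 − cosh) = x(T) − x₀·cosh − (ẋ₀/ω)·sinh
numerator   = 0.3090 − (0.0115)·1.687144 − (0.5786/2.9702)·1.358843 = 0.024893
denominator = 1 − 1.687144 = -0.687144
p = 0.024893 / -0.687144 = -0.0362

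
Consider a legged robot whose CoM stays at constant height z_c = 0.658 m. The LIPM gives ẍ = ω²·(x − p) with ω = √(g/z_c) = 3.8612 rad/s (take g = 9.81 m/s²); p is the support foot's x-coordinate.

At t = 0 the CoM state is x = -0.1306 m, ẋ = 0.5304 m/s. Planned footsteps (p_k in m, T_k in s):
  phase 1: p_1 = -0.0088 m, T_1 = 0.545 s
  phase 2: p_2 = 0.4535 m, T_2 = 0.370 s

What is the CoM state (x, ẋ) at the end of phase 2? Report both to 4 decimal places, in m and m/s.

phase 1: p=-0.0088, T=0.545, ωT=2.104354, cosh=4.161864, sinh=4.039939; start (x,ẋ)=(-0.130600, 0.530400) → end (x,ẋ)=(0.039238, 0.307493)
phase 2: p=0.4535, T=0.370, ωT=1.428644, cosh=2.206335, sinh=1.966702; start (x,ẋ)=(0.039238, 0.307493) → end (x,ẋ)=(-0.303880, -2.467404)

x = -0.3039, ẋ = -2.4674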